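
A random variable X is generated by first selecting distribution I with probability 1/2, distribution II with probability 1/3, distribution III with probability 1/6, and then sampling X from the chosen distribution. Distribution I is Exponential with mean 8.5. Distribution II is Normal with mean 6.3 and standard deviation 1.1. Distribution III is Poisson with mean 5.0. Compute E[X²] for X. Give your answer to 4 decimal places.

90.8833

For each component E[X²] = Var + (mean)², giving I: 144.5; II: 40.9; III: 30.
Overall E[X²] = 0.5·144.5 + 0.333333·40.9 + 0.166667·30 = 90.8833.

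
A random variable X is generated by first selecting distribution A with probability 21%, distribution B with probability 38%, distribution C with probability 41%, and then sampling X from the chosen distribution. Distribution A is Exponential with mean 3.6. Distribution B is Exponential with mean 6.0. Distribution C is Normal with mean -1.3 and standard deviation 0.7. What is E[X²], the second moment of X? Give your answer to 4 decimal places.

For each component E[X²] = Var + (mean)², giving A: 25.92; B: 72; C: 2.18.
Overall E[X²] = 0.21·25.92 + 0.38·72 + 0.41·2.18 = 33.697.

33.6970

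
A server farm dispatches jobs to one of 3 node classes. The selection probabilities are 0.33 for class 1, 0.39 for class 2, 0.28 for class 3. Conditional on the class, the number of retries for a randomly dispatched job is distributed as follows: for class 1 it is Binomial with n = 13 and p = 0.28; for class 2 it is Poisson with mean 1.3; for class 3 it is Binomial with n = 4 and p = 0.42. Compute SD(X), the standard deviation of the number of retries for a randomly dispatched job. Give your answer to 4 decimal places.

1.6493

Per component, 1: μ=3.64, E[X²]=15.8704; 2: μ=1.3, E[X²]=2.99; 3: μ=1.68, E[X²]=3.7968.
E[X] = 0.33·3.64 + 0.39·1.3 + 0.28·1.68 = 2.1786.
E[X²] = 0.33·15.8704 + 0.39·2.99 + 0.28·3.7968 = 7.46644.
Var(X) = E[X²] − (E[X])² = 7.46644 − 4.7463 = 2.72014.
SD(X) = √2.72014 = 1.64928.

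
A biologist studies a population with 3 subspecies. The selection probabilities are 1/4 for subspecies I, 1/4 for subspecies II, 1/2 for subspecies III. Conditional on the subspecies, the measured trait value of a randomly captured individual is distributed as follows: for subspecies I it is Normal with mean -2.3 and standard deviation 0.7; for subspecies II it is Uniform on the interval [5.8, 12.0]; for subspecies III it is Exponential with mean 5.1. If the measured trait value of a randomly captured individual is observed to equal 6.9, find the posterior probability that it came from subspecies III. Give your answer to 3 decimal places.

Likelihoods f(6.9 | ·): I: 1.76583e-38; II: 0.16129; III: 0.0506821.
Posterior ∝ prior × likelihood. Numerator for III: 0.5·0.0506821 = 0.0253411.
Normalizing constant: 0.25·1.76583e-38 + 0.25·0.16129 + 0.5·0.0506821 = 0.0656637.
P(III | observation) = 0.0253411 / 0.0656637 = 0.385922.

0.386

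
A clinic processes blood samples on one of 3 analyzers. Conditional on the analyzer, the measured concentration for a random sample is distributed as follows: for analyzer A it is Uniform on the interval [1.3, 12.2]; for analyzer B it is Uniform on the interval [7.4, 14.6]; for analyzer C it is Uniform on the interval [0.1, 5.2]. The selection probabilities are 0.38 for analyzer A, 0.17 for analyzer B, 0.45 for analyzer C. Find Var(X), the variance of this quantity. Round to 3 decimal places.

Per component, A: μ=6.75, E[X²]=55.4633; B: μ=11, E[X²]=125.32; C: μ=2.65, E[X²]=9.19.
E[X] = 0.38·6.75 + 0.17·11 + 0.45·2.65 = 5.6275.
E[X²] = 0.38·55.4633 + 0.17·125.32 + 0.45·9.19 = 46.516.
Var(X) = E[X²] − (E[X])² = 46.516 − 31.6688 = 14.8472.

14.847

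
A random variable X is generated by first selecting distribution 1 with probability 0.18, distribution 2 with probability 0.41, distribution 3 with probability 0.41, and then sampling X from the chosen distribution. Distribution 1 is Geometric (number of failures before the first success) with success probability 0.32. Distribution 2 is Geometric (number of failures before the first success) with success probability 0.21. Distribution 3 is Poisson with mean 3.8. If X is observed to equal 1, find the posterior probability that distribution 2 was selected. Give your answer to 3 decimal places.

Likelihoods P(X=1 | ·): 1: 0.2176; 2: 0.1659; 3: 0.0850089.
Posterior ∝ prior × likelihood. Numerator for 2: 0.41·0.1659 = 0.068019.
Normalizing constant: 0.18·0.2176 + 0.41·0.1659 + 0.41·0.0850089 = 0.142041.
P(2 | observation) = 0.068019 / 0.142041 = 0.47887.

0.479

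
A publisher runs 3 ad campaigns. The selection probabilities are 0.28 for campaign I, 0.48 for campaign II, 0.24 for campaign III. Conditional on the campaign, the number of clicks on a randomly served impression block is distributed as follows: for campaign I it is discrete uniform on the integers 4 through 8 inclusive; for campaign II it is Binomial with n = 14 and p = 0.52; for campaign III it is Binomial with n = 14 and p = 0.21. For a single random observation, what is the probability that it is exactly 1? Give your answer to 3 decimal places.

Conditional on each campaign, P(X = 1): I: 0; II: 0.000522718; III: 0.137246.
By total probability, P(X = 1) = 0.28·0 + 0.48·0.000522718 + 0.24·0.137246 = 0.0331899.

0.033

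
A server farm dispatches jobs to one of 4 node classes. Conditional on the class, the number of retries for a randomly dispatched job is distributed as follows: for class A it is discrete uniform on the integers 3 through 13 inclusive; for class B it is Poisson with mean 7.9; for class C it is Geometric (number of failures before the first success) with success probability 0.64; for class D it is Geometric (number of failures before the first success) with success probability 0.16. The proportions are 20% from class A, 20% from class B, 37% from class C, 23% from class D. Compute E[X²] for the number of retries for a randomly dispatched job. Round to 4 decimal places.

For each component E[X²] = Var + (mean)², giving A: 74; B: 70.31; C: 1.19531; D: 60.375.
Overall E[X²] = 0.2·74 + 0.2·70.31 + 0.37·1.19531 + 0.23·60.375 = 43.1905.

43.1905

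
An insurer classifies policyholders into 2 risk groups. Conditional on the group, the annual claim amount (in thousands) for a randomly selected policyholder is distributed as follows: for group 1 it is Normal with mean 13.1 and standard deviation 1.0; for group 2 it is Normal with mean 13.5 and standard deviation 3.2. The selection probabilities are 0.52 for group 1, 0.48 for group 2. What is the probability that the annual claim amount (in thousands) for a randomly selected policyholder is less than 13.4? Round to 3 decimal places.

0.555

Conditional on each group, P(X < 13.4): 1: 0.617911; 2: 0.487535.
By total probability, P(X < 13.4) = 0.52·0.617911 + 0.48·0.487535 = 0.555331.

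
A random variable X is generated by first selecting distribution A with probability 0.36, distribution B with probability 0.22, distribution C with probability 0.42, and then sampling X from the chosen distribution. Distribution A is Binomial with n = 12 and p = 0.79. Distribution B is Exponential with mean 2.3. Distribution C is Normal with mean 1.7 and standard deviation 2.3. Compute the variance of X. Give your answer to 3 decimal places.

17.370

Per component, A: μ=9.48, E[X²]=91.8612; B: μ=2.3, E[X²]=10.58; C: μ=1.7, E[X²]=8.18.
E[X] = 0.36·9.48 + 0.22·2.3 + 0.42·1.7 = 4.6328.
E[X²] = 0.36·91.8612 + 0.22·10.58 + 0.42·8.18 = 38.8332.
Var(X) = E[X²] − (E[X])² = 38.8332 − 21.4628 = 17.3704.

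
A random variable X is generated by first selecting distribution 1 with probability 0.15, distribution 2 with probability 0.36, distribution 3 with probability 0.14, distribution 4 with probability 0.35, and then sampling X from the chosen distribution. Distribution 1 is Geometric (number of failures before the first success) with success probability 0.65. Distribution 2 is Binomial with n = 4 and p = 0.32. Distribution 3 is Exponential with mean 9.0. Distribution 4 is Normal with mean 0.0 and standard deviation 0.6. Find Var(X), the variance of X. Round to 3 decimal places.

20.631

Per component, 1: μ=0.538462, E[X²]=1.11834; 2: μ=1.28, E[X²]=2.5088; 3: μ=9, E[X²]=162; 4: μ=0, E[X²]=0.36.
E[X] = 0.15·0.538462 + 0.36·1.28 + 0.14·9 + 0.35·0 = 1.80157.
E[X²] = 0.15·1.11834 + 0.36·2.5088 + 0.14·162 + 0.35·0.36 = 23.8769.
Var(X) = E[X²] − (E[X])² = 23.8769 − 3.24565 = 20.6313.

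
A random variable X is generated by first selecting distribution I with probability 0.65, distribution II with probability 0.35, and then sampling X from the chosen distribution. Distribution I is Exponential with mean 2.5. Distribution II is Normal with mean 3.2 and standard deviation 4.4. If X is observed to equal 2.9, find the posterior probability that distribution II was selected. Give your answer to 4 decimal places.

Likelihoods f(2.9 | ·): I: 0.125394; II: 0.0904582.
Posterior ∝ prior × likelihood. Numerator for II: 0.35·0.0904582 = 0.0316604.
Normalizing constant: 0.65·0.125394 + 0.35·0.0904582 = 0.113167.
P(II | observation) = 0.0316604 / 0.113167 = 0.279767.

0.2798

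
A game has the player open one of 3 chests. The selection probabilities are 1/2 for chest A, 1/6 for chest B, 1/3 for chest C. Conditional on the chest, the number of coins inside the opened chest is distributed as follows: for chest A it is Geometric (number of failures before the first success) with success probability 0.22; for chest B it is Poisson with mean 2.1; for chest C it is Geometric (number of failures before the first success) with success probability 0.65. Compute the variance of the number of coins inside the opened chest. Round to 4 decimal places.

Per component, A: μ=3.54545, E[X²]=28.686; B: μ=2.1, E[X²]=6.51; C: μ=0.538462, E[X²]=1.11834.
E[X] = 0.5·3.54545 + 0.166667·2.1 + 0.333333·0.538462 = 2.30221.
E[X²] = 0.5·28.686 + 0.166667·6.51 + 0.333333·1.11834 = 15.8008.
Var(X) = E[X²] − (E[X])² = 15.8008 − 5.30019 = 10.5006.

10.5006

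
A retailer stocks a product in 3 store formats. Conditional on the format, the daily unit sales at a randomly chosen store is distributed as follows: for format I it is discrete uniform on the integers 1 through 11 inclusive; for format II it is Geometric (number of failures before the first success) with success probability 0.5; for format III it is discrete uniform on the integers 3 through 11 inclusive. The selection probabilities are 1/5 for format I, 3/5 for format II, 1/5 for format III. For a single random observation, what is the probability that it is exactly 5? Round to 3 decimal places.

0.050

Conditional on each format, P(X = 5): I: 0.0909091; II: 0.015625; III: 0.111111.
By total probability, P(X = 5) = 0.2·0.0909091 + 0.6·0.015625 + 0.2·0.111111 = 0.049779.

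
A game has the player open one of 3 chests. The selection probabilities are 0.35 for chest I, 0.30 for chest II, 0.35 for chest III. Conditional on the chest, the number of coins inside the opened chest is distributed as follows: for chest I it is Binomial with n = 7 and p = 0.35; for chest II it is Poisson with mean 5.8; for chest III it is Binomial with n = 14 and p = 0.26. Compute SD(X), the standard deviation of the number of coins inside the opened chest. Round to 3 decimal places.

Per component, I: μ=2.45, E[X²]=7.595; II: μ=5.8, E[X²]=39.44; III: μ=3.64, E[X²]=15.9432.
E[X] = 0.35·2.45 + 0.3·5.8 + 0.35·3.64 = 3.8715.
E[X²] = 0.35·7.595 + 0.3·39.44 + 0.35·15.9432 = 20.0704.
Var(X) = E[X²] − (E[X])² = 20.0704 − 14.9885 = 5.08186.
SD(X) = √5.08186 = 2.2543.

2.254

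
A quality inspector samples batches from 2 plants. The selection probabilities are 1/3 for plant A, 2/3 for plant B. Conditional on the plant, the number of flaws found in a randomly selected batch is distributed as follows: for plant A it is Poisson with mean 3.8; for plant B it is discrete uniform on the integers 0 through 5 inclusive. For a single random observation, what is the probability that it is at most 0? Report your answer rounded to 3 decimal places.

0.119

Conditional on each plant, P(X ≤ 0): A: 0.0223708; B: 0.166667.
By total probability, P(X ≤ 0) = 0.333333·0.0223708 + 0.666667·0.166667 = 0.118568.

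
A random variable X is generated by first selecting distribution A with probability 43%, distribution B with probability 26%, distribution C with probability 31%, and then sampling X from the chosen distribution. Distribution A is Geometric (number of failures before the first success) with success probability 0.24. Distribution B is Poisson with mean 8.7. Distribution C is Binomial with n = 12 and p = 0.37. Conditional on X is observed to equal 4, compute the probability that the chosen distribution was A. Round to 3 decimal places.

Likelihoods P(X=4 | ·): A: 0.0800692; B: 0.0397653; C: 0.230217.
Posterior ∝ prior × likelihood. Numerator for A: 0.43·0.0800692 = 0.0344298.
Normalizing constant: 0.43·0.0800692 + 0.26·0.0397653 + 0.31·0.230217 = 0.116136.
P(A | observation) = 0.0344298 / 0.116136 = 0.296461.

0.296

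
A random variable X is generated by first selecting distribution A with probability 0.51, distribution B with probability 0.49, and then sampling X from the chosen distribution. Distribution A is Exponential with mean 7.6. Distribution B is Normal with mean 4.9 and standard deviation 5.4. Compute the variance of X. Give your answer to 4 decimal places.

45.5678

Per component, A: μ=7.6, E[X²]=115.52; B: μ=4.9, E[X²]=53.17.
E[X] = 0.51·7.6 + 0.49·4.9 = 6.277.
E[X²] = 0.51·115.52 + 0.49·53.17 = 84.9685.
Var(X) = E[X²] − (E[X])² = 84.9685 − 39.4007 = 45.5678.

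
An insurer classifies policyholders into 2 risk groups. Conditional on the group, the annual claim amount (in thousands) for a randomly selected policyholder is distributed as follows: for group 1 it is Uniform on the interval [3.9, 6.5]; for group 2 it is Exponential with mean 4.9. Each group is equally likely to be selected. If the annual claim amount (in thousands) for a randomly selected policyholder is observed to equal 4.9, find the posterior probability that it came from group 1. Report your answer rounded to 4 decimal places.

Likelihoods f(4.9 | ·): 1: 0.384615; 2: 0.0750774.
Posterior ∝ prior × likelihood. Numerator for 1: 0.5·0.384615 = 0.192308.
Normalizing constant: 0.5·0.384615 + 0.5·0.0750774 = 0.229846.
P(1 | observation) = 0.192308 / 0.229846 = 0.836679.

0.8367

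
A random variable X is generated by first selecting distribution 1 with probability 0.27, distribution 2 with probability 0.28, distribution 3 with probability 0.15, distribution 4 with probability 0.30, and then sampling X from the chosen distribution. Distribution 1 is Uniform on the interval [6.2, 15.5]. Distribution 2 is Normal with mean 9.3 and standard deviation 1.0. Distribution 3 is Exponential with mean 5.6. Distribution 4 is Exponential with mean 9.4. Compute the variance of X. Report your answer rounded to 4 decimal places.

Per component, 1: μ=10.85, E[X²]=124.93; 2: μ=9.3, E[X²]=87.49; 3: μ=5.6, E[X²]=62.72; 4: μ=9.4, E[X²]=176.72.
E[X] = 0.27·10.85 + 0.28·9.3 + 0.15·5.6 + 0.3·9.4 = 9.1935.
E[X²] = 0.27·124.93 + 0.28·87.49 + 0.15·62.72 + 0.3·176.72 = 120.652.
Var(X) = E[X²] − (E[X])² = 120.652 − 84.5204 = 36.1319.

36.1319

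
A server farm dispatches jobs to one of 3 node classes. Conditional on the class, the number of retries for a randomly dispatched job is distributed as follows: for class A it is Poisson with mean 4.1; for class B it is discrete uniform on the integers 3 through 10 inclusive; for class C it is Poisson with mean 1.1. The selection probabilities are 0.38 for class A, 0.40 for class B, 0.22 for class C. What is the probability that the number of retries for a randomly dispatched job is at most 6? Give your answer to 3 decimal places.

0.754

Conditional on each class, P(X ≤ 6): A: 0.878648; B: 0.5; C: 0.999851.
By total probability, P(X ≤ 6) = 0.38·0.878648 + 0.4·0.5 + 0.22·0.999851 = 0.753854.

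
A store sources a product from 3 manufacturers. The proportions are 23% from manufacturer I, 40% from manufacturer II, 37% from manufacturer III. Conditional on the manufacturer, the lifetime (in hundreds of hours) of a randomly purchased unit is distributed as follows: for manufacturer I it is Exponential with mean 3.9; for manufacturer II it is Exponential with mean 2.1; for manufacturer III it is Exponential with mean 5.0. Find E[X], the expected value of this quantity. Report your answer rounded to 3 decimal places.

3.587

Component means — I: 3.9; II: 2.1; III: 5.
E[X] = 0.23·3.9 + 0.4·2.1 + 0.37·5 = 3.587.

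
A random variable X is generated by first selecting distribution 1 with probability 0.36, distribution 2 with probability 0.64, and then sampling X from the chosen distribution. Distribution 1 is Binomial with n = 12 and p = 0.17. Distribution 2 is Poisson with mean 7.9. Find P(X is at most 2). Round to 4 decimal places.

0.2491

Conditional on each component, P(X ≤ 2): 1: 0.665561; 2: 0.0148687.
By total probability, P(X ≤ 2) = 0.36·0.665561 + 0.64·0.0148687 = 0.249118.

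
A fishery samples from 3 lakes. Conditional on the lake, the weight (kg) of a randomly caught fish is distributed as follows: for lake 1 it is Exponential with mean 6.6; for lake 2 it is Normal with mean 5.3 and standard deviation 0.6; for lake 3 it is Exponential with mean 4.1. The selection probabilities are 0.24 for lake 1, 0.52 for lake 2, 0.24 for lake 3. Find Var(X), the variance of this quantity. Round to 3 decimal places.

Per component, 1: μ=6.6, E[X²]=87.12; 2: μ=5.3, E[X²]=28.45; 3: μ=4.1, E[X²]=33.62.
E[X] = 0.24·6.6 + 0.52·5.3 + 0.24·4.1 = 5.324.
E[X²] = 0.24·87.12 + 0.52·28.45 + 0.24·33.62 = 43.7716.
Var(X) = E[X²] − (E[X])² = 43.7716 − 28.345 = 15.4266.

15.427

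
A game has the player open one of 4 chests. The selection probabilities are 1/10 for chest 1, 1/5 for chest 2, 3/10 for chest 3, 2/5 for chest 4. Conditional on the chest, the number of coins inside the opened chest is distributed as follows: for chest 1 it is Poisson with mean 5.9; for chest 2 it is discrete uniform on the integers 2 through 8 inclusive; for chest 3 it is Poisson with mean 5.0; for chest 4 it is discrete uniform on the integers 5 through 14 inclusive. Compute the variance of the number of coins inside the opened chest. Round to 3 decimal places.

10.799

Per component, 1: μ=5.9, E[X²]=40.71; 2: μ=5, E[X²]=29; 3: μ=5, E[X²]=30; 4: μ=9.5, E[X²]=98.5.
E[X] = 0.1·5.9 + 0.2·5 + 0.3·5 + 0.4·9.5 = 6.89.
E[X²] = 0.1·40.71 + 0.2·29 + 0.3·30 + 0.4·98.5 = 58.271.
Var(X) = E[X²] − (E[X])² = 58.271 − 47.4721 = 10.7989.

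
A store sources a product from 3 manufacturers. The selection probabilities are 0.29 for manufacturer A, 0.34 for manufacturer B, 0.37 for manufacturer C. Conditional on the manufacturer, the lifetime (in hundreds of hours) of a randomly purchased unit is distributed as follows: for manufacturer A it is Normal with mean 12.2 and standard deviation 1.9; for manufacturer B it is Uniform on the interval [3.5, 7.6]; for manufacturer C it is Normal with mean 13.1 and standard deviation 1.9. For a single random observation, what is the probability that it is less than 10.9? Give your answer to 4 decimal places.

Conditional on each manufacturer, P(X < 10.9): A: 0.246921; B: 1; C: 0.123453.
By total probability, P(X < 10.9) = 0.29·0.246921 + 0.34·1 + 0.37·0.123453 = 0.457285.

0.4573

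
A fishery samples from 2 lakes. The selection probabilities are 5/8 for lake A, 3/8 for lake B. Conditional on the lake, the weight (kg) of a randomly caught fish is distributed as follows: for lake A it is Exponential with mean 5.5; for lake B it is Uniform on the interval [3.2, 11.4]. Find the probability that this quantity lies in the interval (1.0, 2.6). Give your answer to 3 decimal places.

Conditional on each lake, P(1.0 < X < 2.6): A: 0.210453; B: 0.
By total probability, P(1.0 < X < 2.6) = 0.625·0.210453 + 0.375·0 = 0.131533.

0.132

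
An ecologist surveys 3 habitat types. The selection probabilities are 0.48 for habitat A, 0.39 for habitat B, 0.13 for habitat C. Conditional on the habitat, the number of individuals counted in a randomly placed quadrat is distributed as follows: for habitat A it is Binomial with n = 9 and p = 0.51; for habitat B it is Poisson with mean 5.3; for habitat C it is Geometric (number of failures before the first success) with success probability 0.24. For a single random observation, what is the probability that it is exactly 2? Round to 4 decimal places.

0.0758

Conditional on each habitat, P(X = 2): A: 0.0635061; B: 0.0701069; C: 0.138624.
By total probability, P(X = 2) = 0.48·0.0635061 + 0.39·0.0701069 + 0.13·0.138624 = 0.0758458.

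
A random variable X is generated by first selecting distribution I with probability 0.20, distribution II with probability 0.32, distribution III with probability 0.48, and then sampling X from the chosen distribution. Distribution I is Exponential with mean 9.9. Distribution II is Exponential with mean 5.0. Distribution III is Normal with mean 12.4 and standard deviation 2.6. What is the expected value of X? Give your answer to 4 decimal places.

Component means — I: 9.9; II: 5; III: 12.4.
E[X] = 0.2·9.9 + 0.32·5 + 0.48·12.4 = 9.532.

9.5320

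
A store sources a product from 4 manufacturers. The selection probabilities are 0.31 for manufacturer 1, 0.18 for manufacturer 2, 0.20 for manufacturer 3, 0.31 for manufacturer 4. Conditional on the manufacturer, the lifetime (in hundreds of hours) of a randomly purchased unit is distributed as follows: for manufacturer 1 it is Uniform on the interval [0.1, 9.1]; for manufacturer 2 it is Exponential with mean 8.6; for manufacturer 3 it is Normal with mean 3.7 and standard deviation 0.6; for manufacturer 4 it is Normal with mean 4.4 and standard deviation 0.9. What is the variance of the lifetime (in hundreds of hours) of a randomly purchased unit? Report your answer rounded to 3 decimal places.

Per component, 1: μ=4.6, E[X²]=27.91; 2: μ=8.6, E[X²]=147.92; 3: μ=3.7, E[X²]=14.05; 4: μ=4.4, E[X²]=20.17.
E[X] = 0.31·4.6 + 0.18·8.6 + 0.2·3.7 + 0.31·4.4 = 5.078.
E[X²] = 0.31·27.91 + 0.18·147.92 + 0.2·14.05 + 0.31·20.17 = 44.3404.
Var(X) = E[X²] − (E[X])² = 44.3404 − 25.7861 = 18.5543.

18.554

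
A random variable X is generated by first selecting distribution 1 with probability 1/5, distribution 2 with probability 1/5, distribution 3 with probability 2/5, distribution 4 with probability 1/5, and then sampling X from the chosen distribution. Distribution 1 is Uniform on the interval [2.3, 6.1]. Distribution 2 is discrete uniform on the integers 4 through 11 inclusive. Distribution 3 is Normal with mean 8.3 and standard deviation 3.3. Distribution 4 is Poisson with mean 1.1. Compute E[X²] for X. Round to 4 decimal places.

48.4427

For each component E[X²] = Var + (mean)², giving 1: 18.8433; 2: 61.5; 3: 79.78; 4: 2.31.
Overall E[X²] = 0.2·18.8433 + 0.2·61.5 + 0.4·79.78 + 0.2·2.31 = 48.4427.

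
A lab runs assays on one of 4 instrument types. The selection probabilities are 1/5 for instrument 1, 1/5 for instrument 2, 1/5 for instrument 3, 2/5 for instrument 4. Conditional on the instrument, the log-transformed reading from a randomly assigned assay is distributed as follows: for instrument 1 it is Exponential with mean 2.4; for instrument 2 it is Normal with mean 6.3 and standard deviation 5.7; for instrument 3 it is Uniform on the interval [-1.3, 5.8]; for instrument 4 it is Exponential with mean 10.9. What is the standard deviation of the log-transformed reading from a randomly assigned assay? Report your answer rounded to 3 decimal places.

Per component, 1: μ=2.4, E[X²]=11.52; 2: μ=6.3, E[X²]=72.18; 3: μ=2.25, E[X²]=9.26333; 4: μ=10.9, E[X²]=237.62.
E[X] = 0.2·2.4 + 0.2·6.3 + 0.2·2.25 + 0.4·10.9 = 6.55.
E[X²] = 0.2·11.52 + 0.2·72.18 + 0.2·9.26333 + 0.4·237.62 = 113.641.
Var(X) = E[X²] − (E[X])² = 113.641 − 42.9025 = 70.7382.
SD(X) = √70.7382 = 8.4106.

8.411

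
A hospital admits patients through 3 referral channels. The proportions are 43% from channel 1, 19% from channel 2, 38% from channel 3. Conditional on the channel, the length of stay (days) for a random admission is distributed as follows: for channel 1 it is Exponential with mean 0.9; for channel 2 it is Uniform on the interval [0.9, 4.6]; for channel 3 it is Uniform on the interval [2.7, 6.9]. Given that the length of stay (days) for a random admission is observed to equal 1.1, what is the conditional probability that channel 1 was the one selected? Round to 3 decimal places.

0.733

Likelihoods f(1.1 | ·): 1: 0.327305; 2: 0.27027; 3: 0.
Posterior ∝ prior × likelihood. Numerator for 1: 0.43·0.327305 = 0.140741.
Normalizing constant: 0.43·0.327305 + 0.19·0.27027 + 0.38·0 = 0.192093.
P(1 | observation) = 0.140741 / 0.192093 = 0.732674.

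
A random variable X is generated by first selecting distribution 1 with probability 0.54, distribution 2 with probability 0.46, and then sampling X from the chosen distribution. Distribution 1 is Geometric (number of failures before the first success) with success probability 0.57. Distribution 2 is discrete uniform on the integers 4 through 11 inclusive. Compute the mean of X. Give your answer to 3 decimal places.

3.857

Component means — 1: 0.754386; 2: 7.5.
E[X] = 0.54·0.754386 + 0.46·7.5 = 3.85737.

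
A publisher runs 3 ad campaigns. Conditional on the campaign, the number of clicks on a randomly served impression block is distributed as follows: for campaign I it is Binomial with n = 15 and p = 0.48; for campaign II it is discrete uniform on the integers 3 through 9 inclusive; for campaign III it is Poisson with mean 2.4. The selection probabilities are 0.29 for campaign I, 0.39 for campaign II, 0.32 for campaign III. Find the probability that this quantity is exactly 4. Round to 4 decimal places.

0.1116

Conditional on each campaign, P(X = 4): I: 0.0544671; II: 0.142857; III: 0.125408.
By total probability, P(X = 4) = 0.29·0.0544671 + 0.39·0.142857 + 0.32·0.125408 = 0.11164.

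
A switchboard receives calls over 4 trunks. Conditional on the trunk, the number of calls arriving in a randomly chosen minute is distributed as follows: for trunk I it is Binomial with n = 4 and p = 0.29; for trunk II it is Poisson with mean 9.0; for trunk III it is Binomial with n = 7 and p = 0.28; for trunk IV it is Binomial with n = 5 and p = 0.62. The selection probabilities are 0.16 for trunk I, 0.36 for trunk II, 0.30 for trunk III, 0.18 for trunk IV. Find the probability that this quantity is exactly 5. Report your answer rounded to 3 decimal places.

Conditional on each trunk, P(X = 5): I: 0; II: 0.0607269; III: 0.0187359; IV: 0.0916133.
By total probability, P(X = 5) = 0.16·0 + 0.36·0.0607269 + 0.3·0.0187359 + 0.18·0.0916133 = 0.0439728.

0.044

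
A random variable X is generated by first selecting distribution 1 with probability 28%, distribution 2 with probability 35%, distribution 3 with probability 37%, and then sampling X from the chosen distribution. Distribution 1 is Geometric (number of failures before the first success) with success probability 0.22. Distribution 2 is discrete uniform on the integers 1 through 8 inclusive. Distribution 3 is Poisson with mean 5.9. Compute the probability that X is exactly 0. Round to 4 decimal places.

Conditional on each component, P(X = 0): 1: 0.22; 2: 0; 3: 0.00273944.
By total probability, P(X = 0) = 0.28·0.22 + 0.35·0 + 0.37·0.00273944 = 0.0626136.

0.0626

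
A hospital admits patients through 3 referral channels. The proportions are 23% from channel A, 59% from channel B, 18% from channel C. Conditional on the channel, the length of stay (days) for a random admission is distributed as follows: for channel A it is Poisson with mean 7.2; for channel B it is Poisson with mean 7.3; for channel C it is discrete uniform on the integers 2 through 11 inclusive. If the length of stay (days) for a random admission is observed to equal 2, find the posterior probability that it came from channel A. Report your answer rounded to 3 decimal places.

Likelihoods P(X=2 | ·): A: 0.0193515; B: 0.0179997; C: 0.1.
Posterior ∝ prior × likelihood. Numerator for A: 0.23·0.0193515 = 0.00445085.
Normalizing constant: 0.23·0.0193515 + 0.59·0.0179997 + 0.18·0.1 = 0.0330707.
P(A | observation) = 0.00445085 / 0.0330707 = 0.134586.

0.135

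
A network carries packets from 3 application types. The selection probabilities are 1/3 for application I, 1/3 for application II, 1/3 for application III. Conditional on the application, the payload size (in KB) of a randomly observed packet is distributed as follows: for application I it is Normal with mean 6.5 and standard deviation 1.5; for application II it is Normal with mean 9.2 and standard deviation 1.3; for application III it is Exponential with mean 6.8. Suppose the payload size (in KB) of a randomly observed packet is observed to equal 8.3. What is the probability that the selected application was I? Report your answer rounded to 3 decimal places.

0.312

Likelihoods f(8.3 | ·): I: 0.129457; II: 0.241485; III: 0.0433907.
Posterior ∝ prior × likelihood. Numerator for I: 0.333333·0.129457 = 0.0431525.
Normalizing constant: 0.333333·0.129457 + 0.333333·0.241485 + 0.333333·0.0433907 = 0.138111.
P(I | observation) = 0.0431525 / 0.138111 = 0.312448.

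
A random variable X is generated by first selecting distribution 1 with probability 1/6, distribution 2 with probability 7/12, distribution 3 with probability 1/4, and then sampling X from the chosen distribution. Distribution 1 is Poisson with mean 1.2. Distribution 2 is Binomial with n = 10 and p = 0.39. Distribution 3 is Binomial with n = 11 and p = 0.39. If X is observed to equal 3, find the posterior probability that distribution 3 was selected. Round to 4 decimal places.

Likelihoods P(X=3 | ·): 1: 0.0867439; 2: 0.223709; 3: 0.187636.
Posterior ∝ prior × likelihood. Numerator for 3: 0.25·0.187636 = 0.046909.
Normalizing constant: 0.166667·0.0867439 + 0.583333·0.223709 + 0.25·0.187636 = 0.191863.
P(3 | observation) = 0.046909 / 0.191863 = 0.244492.

0.2445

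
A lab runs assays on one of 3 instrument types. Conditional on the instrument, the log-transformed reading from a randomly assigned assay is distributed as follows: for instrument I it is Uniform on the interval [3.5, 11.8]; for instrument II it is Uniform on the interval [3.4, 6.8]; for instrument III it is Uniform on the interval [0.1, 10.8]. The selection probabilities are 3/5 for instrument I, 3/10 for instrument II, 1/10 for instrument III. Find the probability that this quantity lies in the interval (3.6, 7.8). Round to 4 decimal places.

Conditional on each instrument, P(3.6 < X < 7.8): I: 0.506024; II: 0.941176; III: 0.392523.
By total probability, P(3.6 < X < 7.8) = 0.6·0.506024 + 0.3·0.941176 + 0.1·0.392523 = 0.62522.

0.6252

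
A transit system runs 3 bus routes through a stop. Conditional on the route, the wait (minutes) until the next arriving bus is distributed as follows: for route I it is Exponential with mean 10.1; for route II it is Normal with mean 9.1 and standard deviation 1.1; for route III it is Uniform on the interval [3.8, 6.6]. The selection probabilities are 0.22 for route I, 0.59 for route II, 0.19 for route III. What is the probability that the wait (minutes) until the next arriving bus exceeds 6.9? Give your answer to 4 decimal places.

0.6877

Conditional on each route, P(X > 6.9): I: 0.505014; II: 0.97725; III: 0.
By total probability, P(X > 6.9) = 0.22·0.505014 + 0.59·0.97725 + 0.19·0 = 0.687681.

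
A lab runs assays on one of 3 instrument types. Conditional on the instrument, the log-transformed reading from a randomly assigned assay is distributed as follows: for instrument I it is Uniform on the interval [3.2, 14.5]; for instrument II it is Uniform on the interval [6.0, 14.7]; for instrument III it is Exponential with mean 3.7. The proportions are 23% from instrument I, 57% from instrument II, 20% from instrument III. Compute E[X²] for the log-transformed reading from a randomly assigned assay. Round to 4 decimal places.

90.5927

For each component E[X²] = Var + (mean)², giving I: 88.9633; II: 113.43; III: 27.38.
Overall E[X²] = 0.23·88.9633 + 0.57·113.43 + 0.2·27.38 = 90.5927.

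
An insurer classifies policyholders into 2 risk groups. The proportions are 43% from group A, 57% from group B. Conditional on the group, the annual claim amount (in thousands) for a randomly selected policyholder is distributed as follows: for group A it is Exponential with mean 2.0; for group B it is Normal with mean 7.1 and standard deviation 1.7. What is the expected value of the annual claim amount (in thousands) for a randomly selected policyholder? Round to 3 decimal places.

Component means — A: 2; B: 7.1.
E[X] = 0.43·2 + 0.57·7.1 = 4.907.

4.907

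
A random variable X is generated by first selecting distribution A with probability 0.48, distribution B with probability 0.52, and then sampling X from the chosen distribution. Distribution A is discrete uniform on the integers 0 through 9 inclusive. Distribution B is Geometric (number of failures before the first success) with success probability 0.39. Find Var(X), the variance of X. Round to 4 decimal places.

8.1969

Per component, A: μ=4.5, E[X²]=28.5; B: μ=1.5641, E[X²]=6.45694.
E[X] = 0.48·4.5 + 0.52·1.5641 = 2.97333.
E[X²] = 0.48·28.5 + 0.52·6.45694 = 17.0376.
Var(X) = E[X²] − (E[X])² = 17.0376 − 8.84071 = 8.1969.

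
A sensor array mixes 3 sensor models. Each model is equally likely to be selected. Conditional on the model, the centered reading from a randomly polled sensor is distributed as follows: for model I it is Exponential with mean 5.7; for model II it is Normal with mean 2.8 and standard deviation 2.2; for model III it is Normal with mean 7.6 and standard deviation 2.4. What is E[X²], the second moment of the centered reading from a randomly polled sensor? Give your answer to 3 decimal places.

For each component E[X²] = Var + (mean)², giving I: 64.98; II: 12.68; III: 63.52.
Overall E[X²] = 0.333333·64.98 + 0.333333·12.68 + 0.333333·63.52 = 47.06.

47.060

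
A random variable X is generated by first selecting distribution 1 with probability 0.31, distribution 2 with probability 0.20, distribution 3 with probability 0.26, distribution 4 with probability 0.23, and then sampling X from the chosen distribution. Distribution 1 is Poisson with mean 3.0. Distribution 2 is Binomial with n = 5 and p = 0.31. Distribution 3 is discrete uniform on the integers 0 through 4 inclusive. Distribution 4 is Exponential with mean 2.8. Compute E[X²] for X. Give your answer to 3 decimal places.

For each component E[X²] = Var + (mean)², giving 1: 12; 2: 3.472; 3: 6; 4: 15.68.
Overall E[X²] = 0.31·12 + 0.2·3.472 + 0.26·6 + 0.23·15.68 = 9.5808.

9.581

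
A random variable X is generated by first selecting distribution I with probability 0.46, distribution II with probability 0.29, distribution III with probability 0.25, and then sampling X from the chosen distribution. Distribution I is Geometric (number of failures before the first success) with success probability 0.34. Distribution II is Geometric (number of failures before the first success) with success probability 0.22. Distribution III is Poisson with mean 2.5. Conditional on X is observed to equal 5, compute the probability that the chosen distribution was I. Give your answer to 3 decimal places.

0.358

Likelihoods P(X=5 | ·): I: 0.0425793; II: 0.0635178; III: 0.0668009.
Posterior ∝ prior × likelihood. Numerator for I: 0.46·0.0425793 = 0.0195865.
Normalizing constant: 0.46·0.0425793 + 0.29·0.0635178 + 0.25·0.0668009 = 0.0547069.
P(I | observation) = 0.0195865 / 0.0547069 = 0.358026.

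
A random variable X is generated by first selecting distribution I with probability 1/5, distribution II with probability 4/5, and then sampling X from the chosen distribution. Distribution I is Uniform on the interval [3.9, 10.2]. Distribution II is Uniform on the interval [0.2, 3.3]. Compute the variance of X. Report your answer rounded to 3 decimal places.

Per component, I: μ=7.05, E[X²]=53.01; II: μ=1.75, E[X²]=3.86333.
E[X] = 0.2·7.05 + 0.8·1.75 = 2.81.
E[X²] = 0.2·53.01 + 0.8·3.86333 = 13.6927.
Var(X) = E[X²] − (E[X])² = 13.6927 − 7.8961 = 5.79657.

5.797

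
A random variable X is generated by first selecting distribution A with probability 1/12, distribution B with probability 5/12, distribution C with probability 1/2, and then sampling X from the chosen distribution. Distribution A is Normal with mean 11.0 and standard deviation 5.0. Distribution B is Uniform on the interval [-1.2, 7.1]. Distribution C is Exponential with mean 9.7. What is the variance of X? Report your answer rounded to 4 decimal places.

63.3330

Per component, A: μ=11, E[X²]=146; B: μ=2.95, E[X²]=14.4433; C: μ=9.7, E[X²]=188.18.
E[X] = 0.0833333·11 + 0.416667·2.95 + 0.5·9.7 = 6.99583.
E[X²] = 0.0833333·146 + 0.416667·14.4433 + 0.5·188.18 = 112.275.
Var(X) = E[X²] − (E[X])² = 112.275 − 48.9417 = 63.333.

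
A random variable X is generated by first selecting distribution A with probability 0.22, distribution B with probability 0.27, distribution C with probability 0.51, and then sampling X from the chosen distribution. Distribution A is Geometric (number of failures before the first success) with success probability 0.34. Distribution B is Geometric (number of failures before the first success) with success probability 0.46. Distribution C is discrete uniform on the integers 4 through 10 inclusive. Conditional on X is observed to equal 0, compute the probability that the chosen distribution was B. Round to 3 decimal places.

0.624

Likelihoods P(X=0 | ·): A: 0.34; B: 0.46; C: 0.
Posterior ∝ prior × likelihood. Numerator for B: 0.27·0.46 = 0.1242.
Normalizing constant: 0.22·0.34 + 0.27·0.46 + 0.51·0 = 0.199.
P(B | observation) = 0.1242 / 0.199 = 0.624121.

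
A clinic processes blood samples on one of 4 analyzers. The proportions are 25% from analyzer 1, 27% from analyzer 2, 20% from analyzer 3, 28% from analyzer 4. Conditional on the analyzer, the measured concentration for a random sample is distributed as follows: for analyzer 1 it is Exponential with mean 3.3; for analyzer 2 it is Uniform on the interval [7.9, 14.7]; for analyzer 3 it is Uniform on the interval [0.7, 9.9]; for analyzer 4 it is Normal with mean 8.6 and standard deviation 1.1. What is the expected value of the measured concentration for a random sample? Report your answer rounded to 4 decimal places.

7.3440

Component means — 1: 3.3; 2: 11.3; 3: 5.3; 4: 8.6.
E[X] = 0.25·3.3 + 0.27·11.3 + 0.2·5.3 + 0.28·8.6 = 7.344.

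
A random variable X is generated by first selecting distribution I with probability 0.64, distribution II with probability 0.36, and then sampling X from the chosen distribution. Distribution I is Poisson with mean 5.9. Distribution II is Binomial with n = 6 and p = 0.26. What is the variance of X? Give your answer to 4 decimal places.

Per component, I: μ=5.9, E[X²]=40.71; II: μ=1.56, E[X²]=3.588.
E[X] = 0.64·5.9 + 0.36·1.56 = 4.3376.
E[X²] = 0.64·40.71 + 0.36·3.588 = 27.3461.
Var(X) = E[X²] − (E[X])² = 27.3461 − 18.8148 = 8.53131.

8.5313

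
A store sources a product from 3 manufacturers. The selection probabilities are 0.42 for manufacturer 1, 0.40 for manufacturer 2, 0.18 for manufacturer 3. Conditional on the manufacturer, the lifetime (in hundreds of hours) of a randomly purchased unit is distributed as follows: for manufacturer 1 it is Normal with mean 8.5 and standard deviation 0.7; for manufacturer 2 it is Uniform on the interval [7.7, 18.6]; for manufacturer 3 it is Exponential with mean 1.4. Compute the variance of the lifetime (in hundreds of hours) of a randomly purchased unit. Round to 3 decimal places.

Per component, 1: μ=8.5, E[X²]=72.74; 2: μ=13.15, E[X²]=182.823; 3: μ=1.4, E[X²]=3.92.
E[X] = 0.42·8.5 + 0.4·13.15 + 0.18·1.4 = 9.082.
E[X²] = 0.42·72.74 + 0.4·182.823 + 0.18·3.92 = 104.386.
Var(X) = E[X²] − (E[X])² = 104.386 − 82.4827 = 21.903.

21.903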